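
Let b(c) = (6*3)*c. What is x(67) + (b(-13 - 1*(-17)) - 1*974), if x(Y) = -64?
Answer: -966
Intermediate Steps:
b(c) = 18*c
x(67) + (b(-13 - 1*(-17)) - 1*974) = -64 + (18*(-13 - 1*(-17)) - 1*974) = -64 + (18*(-13 + 17) - 974) = -64 + (18*4 - 974) = -64 + (72 - 974) = -64 - 902 = -966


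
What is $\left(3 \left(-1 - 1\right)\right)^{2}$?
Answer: $36$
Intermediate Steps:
$\left(3 \left(-1 - 1\right)\right)^{2} = \left(3 \left(-2\right)\right)^{2} = \left(-6\right)^{2} = 36$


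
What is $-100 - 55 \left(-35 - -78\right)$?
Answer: $-2465$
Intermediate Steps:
$-100 - 55 \left(-35 - -78\right) = -100 - 55 \left(-35 + 78\right) = -100 - 2365 = -2465$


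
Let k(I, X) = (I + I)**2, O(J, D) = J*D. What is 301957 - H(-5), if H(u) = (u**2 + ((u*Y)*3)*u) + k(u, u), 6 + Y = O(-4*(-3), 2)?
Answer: 300482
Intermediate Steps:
O(J, D) = D*J
Y = 18 (Y = -6 + 2*(-4*(-3)) = -6 + 2*12 = -6 + 24 = 18)
k(I, X) = 4*I**2 (k(I, X) = (2*I)**2 = 4*I**2)
H(u) = 59*u**2 (H(u) = (u**2 + ((u*18)*3)*u) + 4*u**2 = (u**2 + ((18*u)*3)*u) + 4*u**2 = (u**2 + (54*u)*u) + 4*u**2 = (u**2 + 54*u**2) + 4*u**2 = 55*u**2 + 4*u**2 = 59*u**2)
301957 - H(-5) = 301957 - 59*(-5)**2 = 301957 - 59*25 = 301957 - 1*1475 = 301957 - 1475 = 300482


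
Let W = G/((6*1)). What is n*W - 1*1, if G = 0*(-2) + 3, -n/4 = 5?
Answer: -11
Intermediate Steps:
n = -20 (n = -4*5 = -20)
G = 3 (G = 0 + 3 = 3)
W = ½ (W = 3/((6*1)) = 3/6 = 3*(⅙) = ½ ≈ 0.50000)
n*W - 1*1 = -20*½ - 1*1 = -10 - 1 = -11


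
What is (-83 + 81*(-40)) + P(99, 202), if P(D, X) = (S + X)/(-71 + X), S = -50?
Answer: -435161/131 ≈ -3321.8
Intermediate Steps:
P(D, X) = (-50 + X)/(-71 + X)
(-83 + 81*(-40)) + P(99, 202) = (-83 + 81*(-40)) + (-50 + 202)/(-71 + 202) = (-83 - 3240) + 152/131 = -3323 + (1/131)*152 = -3323 + 152/131 = -435161/131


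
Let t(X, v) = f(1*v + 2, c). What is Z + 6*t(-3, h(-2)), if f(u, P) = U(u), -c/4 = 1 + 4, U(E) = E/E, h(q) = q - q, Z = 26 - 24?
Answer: 8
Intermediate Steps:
Z = 2
h(q) = 0
U(E) = 1
c = -20 (c = -4*(1 + 4) = -4*5 = -20)
f(u, P) = 1
t(X, v) = 1
Z + 6*t(-3, h(-2)) = 2 + 6*1 = 2 + 6 = 8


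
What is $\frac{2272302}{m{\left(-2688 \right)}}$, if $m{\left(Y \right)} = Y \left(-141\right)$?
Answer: $\frac{126239}{21056} \approx 5.9954$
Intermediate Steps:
$m{\left(Y \right)} = - 141 Y$
$\frac{2272302}{m{\left(-2688 \right)}} = \frac{2272302}{\left(-141\right) \left(-2688\right)} = \frac{2272302}{379008} = 2272302 \cdot \frac{1}{379008} = \frac{126239}{21056}$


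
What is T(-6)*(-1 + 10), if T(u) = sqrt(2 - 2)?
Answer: 0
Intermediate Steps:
T(u) = 0 (T(u) = sqrt(0) = 0)
T(-6)*(-1 + 10) = 0*(-1 + 10) = 0*9 = 0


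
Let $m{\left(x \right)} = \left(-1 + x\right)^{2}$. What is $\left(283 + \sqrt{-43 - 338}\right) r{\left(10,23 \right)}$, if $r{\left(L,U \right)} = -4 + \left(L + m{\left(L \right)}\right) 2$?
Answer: $50374 + 178 i \sqrt{381} \approx 50374.0 + 3474.4 i$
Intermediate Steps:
$r{\left(L,U \right)} = -4 + 2 L + 2 \left(-1 + L\right)^{2}$ ($r{\left(L,U \right)} = -4 + \left(L + \left(-1 + L\right)^{2}\right) 2 = -4 + \left(2 L + 2 \left(-1 + L\right)^{2}\right) = -4 + 2 L + 2 \left(-1 + L\right)^{2}$)
$\left(283 + \sqrt{-43 - 338}\right) r{\left(10,23 \right)} = \left(283 + \sqrt{-43 - 338}\right) \left(-2 - 20 + 2 \cdot 10^{2}\right) = \left(283 + \sqrt{-381}\right) \left(-2 - 20 + 2 \cdot 100\right) = \left(283 + i \sqrt{381}\right) \left(-2 - 20 + 200\right) = \left(283 + i \sqrt{381}\right) 178 = 50374 + 178 i \sqrt{381}$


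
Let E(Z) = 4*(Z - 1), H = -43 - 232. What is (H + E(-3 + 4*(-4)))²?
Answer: 126025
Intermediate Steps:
H = -275
E(Z) = -4 + 4*Z (E(Z) = 4*(-1 + Z) = -4 + 4*Z)
(H + E(-3 + 4*(-4)))² = (-275 + (-4 + 4*(-3 + 4*(-4))))² = (-275 + (-4 + 4*(-3 - 16)))² = (-275 + (-4 + 4*(-19)))² = (-275 + (-4 - 76))² = (-275 - 80)² = (-355)² = 126025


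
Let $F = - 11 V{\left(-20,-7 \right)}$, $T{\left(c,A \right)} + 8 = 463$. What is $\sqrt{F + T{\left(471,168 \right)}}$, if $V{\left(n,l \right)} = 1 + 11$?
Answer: $\sqrt{323} \approx 17.972$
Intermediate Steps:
$T{\left(c,A \right)} = 455$ ($T{\left(c,A \right)} = -8 + 463 = 455$)
$V{\left(n,l \right)} = 12$
$F = -132$ ($F = \left(-11\right) 12 = -132$)
$\sqrt{F + T{\left(471,168 \right)}} = \sqrt{-132 + 455} = \sqrt{323}$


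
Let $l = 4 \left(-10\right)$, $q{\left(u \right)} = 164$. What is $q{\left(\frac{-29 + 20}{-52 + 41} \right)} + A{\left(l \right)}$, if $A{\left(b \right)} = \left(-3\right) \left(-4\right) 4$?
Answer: $212$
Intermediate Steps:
$l = -40$
$A{\left(b \right)} = 48$ ($A{\left(b \right)} = 12 \cdot 4 = 48$)
$q{\left(\frac{-29 + 20}{-52 + 41} \right)} + A{\left(l \right)} = 164 + 48 = 212$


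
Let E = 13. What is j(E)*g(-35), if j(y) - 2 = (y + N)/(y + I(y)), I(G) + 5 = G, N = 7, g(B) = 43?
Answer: 2666/21 ≈ 126.95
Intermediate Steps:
I(G) = -5 + G
j(y) = 2 + (7 + y)/(-5 + 2*y) (j(y) = 2 + (y + 7)/(y + (-5 + y)) = 2 + (7 + y)/(-5 + 2*y))
j(E)*g(-35) = ((-3 + 5*13)/(-5 + 2*13))*43 = ((-3 + 65)/(-5 + 26))*43 = (62/21)*43 = 2666/21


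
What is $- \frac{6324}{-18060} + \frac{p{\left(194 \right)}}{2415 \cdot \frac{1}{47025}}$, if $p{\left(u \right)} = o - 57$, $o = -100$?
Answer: $- \frac{105809804}{34615} \approx -3056.8$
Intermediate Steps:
$p{\left(u \right)} = -157$ ($p{\left(u \right)} = -100 - 57 = -157$)
$- \frac{6324}{-18060} + \frac{p{\left(194 \right)}}{2415 \cdot \frac{1}{47025}} = - \frac{6324}{-18060} - \frac{157}{2415 \cdot \frac{1}{47025}} = \left(-6324\right) \left(- \frac{1}{18060}\right) - \frac{157}{2415 \cdot \frac{1}{47025}} = \frac{527}{1505} - \frac{157}{\frac{161}{3135}} = \frac{527}{1505} - \frac{492195}{161} = - \frac{105809804}{34615}$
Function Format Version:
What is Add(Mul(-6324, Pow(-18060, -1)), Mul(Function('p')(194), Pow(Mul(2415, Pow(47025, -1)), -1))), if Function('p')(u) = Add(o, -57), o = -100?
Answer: Rational(-105809804, 34615) ≈ -3056.8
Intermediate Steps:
Function('p')(u) = -157 (Function('p')(u) = Add(-100, -57) = -157)
Add(Mul(-6324, Pow(-18060, -1)), Mul(Function('p')(194), Pow(Mul(2415, Pow(47025, -1)), -1))) = Add(Mul(-6324, Pow(-18060, -1)), Mul(-157, Pow(Mul(2415, Pow(47025, -1)), -1))) = Add(Mul(-6324, Rational(-1, 18060)), Mul(-157, Pow(Mul(2415, Rational(1, 47025)), -1))) = Add(Rational(527, 1505), Mul(-157, Pow(Rational(161, 3135), -1))) = Add(Rational(527, 1505), Mul(-157, Rational(3135, 161))) = Add(Rational(527, 1505), Rational(-492195, 161)) = Rational(-105809804, 34615)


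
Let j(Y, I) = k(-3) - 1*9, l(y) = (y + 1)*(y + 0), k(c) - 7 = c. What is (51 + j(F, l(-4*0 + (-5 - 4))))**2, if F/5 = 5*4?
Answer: 2116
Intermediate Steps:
F = 100 (F = 5*(5*4) = 5*20 = 100)
k(c) = 7 + c
l(y) = y*(1 + y) (l(y) = (1 + y)*y = y*(1 + y))
j(Y, I) = -5 (j(Y, I) = (7 - 3) - 1*9 = 4 - 9 = -5)
(51 + j(F, l(-4*0 + (-5 - 4))))**2 = (51 - 5)**2 = 46**2 = 2116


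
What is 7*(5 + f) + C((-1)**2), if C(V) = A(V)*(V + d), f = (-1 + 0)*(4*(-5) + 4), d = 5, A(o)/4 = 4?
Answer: 243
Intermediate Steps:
A(o) = 16 (A(o) = 4*4 = 16)
f = 16 (f = -(-20 + 4) = -1*(-16) = 16)
C(V) = 80 + 16*V (C(V) = 16*(V + 5) = 16*(5 + V) = 80 + 16*V)
7*(5 + f) + C((-1)**2) = 7*(5 + 16) + (80 + 16*(-1)**2) = 7*21 + (80 + 16*1) = 147 + (80 + 16) = 147 + 96 = 243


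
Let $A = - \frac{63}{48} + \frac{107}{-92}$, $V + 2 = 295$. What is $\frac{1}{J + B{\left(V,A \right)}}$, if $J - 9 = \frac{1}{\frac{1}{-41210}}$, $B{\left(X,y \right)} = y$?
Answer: $- \frac{368}{15162879} \approx -2.427 \cdot 10^{-5}$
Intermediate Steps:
$V = 293$ ($V = -2 + 295 = 293$)
$A = - \frac{911}{368}$ ($A = \left(-63\right) \frac{1}{48} + 107 \left(- \frac{1}{92}\right) = - \frac{21}{16} - \frac{107}{92} = - \frac{911}{368} \approx -2.4755$)
$J = -41201$ ($J = 9 + \frac{1}{\frac{1}{-41210}} = 9 + \frac{1}{- \frac{1}{41210}} = 9 - 41210 = -41201$)
$\frac{1}{J + B{\left(V,A \right)}} = \frac{1}{-41201 - \frac{911}{368}} = \frac{1}{- \frac{15162879}{368}} = - \frac{368}{15162879}$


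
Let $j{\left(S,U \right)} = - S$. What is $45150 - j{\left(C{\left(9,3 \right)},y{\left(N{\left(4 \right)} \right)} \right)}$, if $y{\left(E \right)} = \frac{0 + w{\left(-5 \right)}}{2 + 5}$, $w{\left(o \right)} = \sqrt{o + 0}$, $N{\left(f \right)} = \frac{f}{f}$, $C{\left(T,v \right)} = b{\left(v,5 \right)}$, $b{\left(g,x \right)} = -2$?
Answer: $45148$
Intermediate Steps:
$C{\left(T,v \right)} = -2$
$N{\left(f \right)} = 1$
$w{\left(o \right)} = \sqrt{o}$
$y{\left(E \right)} = \frac{i \sqrt{5}}{7}$ ($y{\left(E \right)} = \frac{0 + \sqrt{-5}}{2 + 5} = \frac{0 + i \sqrt{5}}{7} = i \sqrt{5} \cdot \frac{1}{7} = \frac{i \sqrt{5}}{7}$)
$45150 - j{\left(C{\left(9,3 \right)},y{\left(N{\left(4 \right)} \right)} \right)} = 45150 - \left(-1\right) \left(-2\right) = 45150 - 2 = 45148$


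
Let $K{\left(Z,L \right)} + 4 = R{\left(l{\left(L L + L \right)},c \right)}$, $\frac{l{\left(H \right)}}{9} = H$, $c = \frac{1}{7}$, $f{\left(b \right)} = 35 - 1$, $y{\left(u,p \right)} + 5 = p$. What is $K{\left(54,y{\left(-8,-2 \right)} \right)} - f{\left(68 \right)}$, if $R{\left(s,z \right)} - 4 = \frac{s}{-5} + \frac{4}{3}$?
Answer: $- \frac{1624}{15} \approx -108.27$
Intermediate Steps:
$y{\left(u,p \right)} = -5 + p$
$f{\left(b \right)} = 34$
$c = \frac{1}{7} \approx 0.14286$
$l{\left(H \right)} = 9 H$
$R{\left(s,z \right)} = \frac{16}{3} - \frac{s}{5}$ ($R{\left(s,z \right)} = 4 + \left(\frac{s}{-5} + \frac{4}{3}\right) = 4 + \left(s \left(- \frac{1}{5}\right) + 4 \cdot \frac{1}{3}\right) = 4 - \left(- \frac{4}{3} + \frac{s}{5}\right) = \frac{16}{3} - \frac{s}{5}$)
$K{\left(Z,L \right)} = \frac{4}{3} - \frac{9 L}{5} - \frac{9 L^{2}}{5}$ ($K{\left(Z,L \right)} = -4 - \left(- \frac{16}{3} + \frac{9 \left(L L + L\right)}{5}\right) = -4 - \left(- \frac{16}{3} + \frac{9 \left(L^{2} + L\right)}{5}\right) = -4 - \left(- \frac{16}{3} + \frac{9 \left(L + L^{2}\right)}{5}\right) = -4 - \left(- \frac{16}{3} + \frac{9 L + 9 L^{2}}{5}\right) = -4 - \left(- \frac{16}{3} + \frac{9 L}{5} + \frac{9 L^{2}}{5}\right) = \frac{4}{3} - \frac{9 L}{5} - \frac{9 L^{2}}{5}$)
$K{\left(54,y{\left(-8,-2 \right)} \right)} - f{\left(68 \right)} = \left(\frac{4}{3} - \frac{9 \left(-5 - 2\right) \left(1 - 7\right)}{5}\right) - 34 = \left(\frac{4}{3} - - \frac{63 \left(1 - 7\right)}{5}\right) - 34 = \left(\frac{4}{3} - \left(- \frac{63}{5}\right) \left(-6\right)\right) - 34 = \left(\frac{4}{3} - \frac{378}{5}\right) - 34 = - \frac{1114}{15} - 34 = - \frac{1624}{15}$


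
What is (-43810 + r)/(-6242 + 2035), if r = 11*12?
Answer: 43678/4207 ≈ 10.382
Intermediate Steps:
r = 132
(-43810 + r)/(-6242 + 2035) = (-43810 + 132)/(-6242 + 2035) = -43678/(-4207) = -43678*(-1/4207) = 43678/4207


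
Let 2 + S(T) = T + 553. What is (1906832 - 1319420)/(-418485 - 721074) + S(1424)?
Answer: 750013871/379853 ≈ 1974.5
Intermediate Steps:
S(T) = 551 + T (S(T) = -2 + (T + 553) = -2 + (553 + T) = 551 + T)
(1906832 - 1319420)/(-418485 - 721074) + S(1424) = (1906832 - 1319420)/(-418485 - 721074) + (551 + 1424) = 587412/(-1139559) + 1975 = 587412*(-1/1139559) + 1975 = -195804/379853 + 1975 = 750013871/379853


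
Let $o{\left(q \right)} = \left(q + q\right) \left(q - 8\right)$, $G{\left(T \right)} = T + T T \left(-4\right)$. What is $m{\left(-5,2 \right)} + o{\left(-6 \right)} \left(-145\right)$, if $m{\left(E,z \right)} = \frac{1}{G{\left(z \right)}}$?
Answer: $- \frac{341041}{14} \approx -24360.0$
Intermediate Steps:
$G{\left(T \right)} = T - 4 T^{2}$ ($G{\left(T \right)} = T + T^{2} \left(-4\right) = T - 4 T^{2}$)
$m{\left(E,z \right)} = \frac{1}{z \left(1 - 4 z\right)}$
$o{\left(q \right)} = 2 q \left(-8 + q\right)$
$m{\left(-5,2 \right)} + o{\left(-6 \right)} \left(-145\right) = - \frac{1}{2 \left(-1 + 4 \cdot 2\right)} + 2 \left(-6\right) \left(-8 - 6\right) \left(-145\right) = \left(-1\right) \frac{1}{2} \frac{1}{-1 + 8} + 2 \left(-6\right) \left(-14\right) \left(-145\right) = \left(-1\right) \frac{1}{2} \cdot \frac{1}{7} + 168 \left(-145\right) = \left(-1\right) \frac{1}{2} \cdot \frac{1}{7} - 24360 = - \frac{1}{14} - 24360 = - \frac{341041}{14}$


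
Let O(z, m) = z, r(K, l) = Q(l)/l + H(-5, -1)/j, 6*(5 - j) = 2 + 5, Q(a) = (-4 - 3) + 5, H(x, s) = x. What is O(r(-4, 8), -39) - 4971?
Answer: -457475/92 ≈ -4972.6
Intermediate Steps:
Q(a) = -2 (Q(a) = -7 + 5 = -2)
j = 23/6 (j = 5 - (2 + 5)/6 = 5 - ⅙*7 = 5 - 7/6 = 23/6 ≈ 3.8333)
r(K, l) = -30/23 - 2/l (r(K, l) = -2/l - 5/23/6 = -2/l - 5*6/23 = -2/l - 30/23 = -30/23 - 2/l)
O(r(-4, 8), -39) - 4971 = (-30/23 - 2/8) - 4971 = (-30/23 - 2*⅛) - 4971 = (-30/23 - ¼) - 4971 = -143/92 - 4971 = -457475/92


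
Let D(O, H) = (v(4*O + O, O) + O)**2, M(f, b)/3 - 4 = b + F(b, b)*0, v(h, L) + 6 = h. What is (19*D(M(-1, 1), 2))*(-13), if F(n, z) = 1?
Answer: -1742832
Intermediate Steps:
v(h, L) = -6 + h
M(f, b) = 12 + 3*b (M(f, b) = 12 + 3*(b + 1*0) = 12 + 3*(b + 0) = 12 + 3*b)
D(O, H) = (-6 + 6*O)**2 (D(O, H) = ((-6 + (4*O + O)) + O)**2 = ((-6 + 5*O) + O)**2 = (-6 + 6*O)**2)
(19*D(M(-1, 1), 2))*(-13) = (19*(36*(-1 + (12 + 3*1))**2))*(-13) = (19*(36*(-1 + (12 + 3))**2))*(-13) = (19*(36*(-1 + 15)**2))*(-13) = (19*(36*14**2))*(-13) = (19*(36*196))*(-13) = (19*7056)*(-13) = 134064*(-13) = -1742832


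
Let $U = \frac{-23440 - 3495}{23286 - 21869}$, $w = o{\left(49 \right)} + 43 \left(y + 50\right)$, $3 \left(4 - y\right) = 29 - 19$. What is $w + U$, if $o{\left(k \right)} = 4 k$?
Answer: $\frac{10013903}{4251} \approx 2355.7$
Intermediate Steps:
$y = \frac{2}{3}$ ($y = 4 - \frac{29 - 19}{3} = 4 - \frac{10}{3} = \frac{2}{3} \approx 0.66667$)
$w = \frac{7124}{3}$ ($w = 4 \cdot 49 + 43 \left(\frac{2}{3} + 50\right) = 196 + 43 \cdot \frac{152}{3} = 196 + \frac{6536}{3} = \frac{7124}{3} \approx 2374.7$)
$U = - \frac{26935}{1417} \approx -19.008$
$w + U = \frac{7124}{3} - \frac{26935}{1417} = \frac{10013903}{4251}$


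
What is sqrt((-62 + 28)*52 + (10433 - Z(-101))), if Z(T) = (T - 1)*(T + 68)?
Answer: sqrt(5299) ≈ 72.794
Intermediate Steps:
Z(T) = (-1 + T)*(68 + T)
sqrt((-62 + 28)*52 + (10433 - Z(-101))) = sqrt((-62 + 28)*52 + (10433 - (-68 + (-101)**2 + 67*(-101)))) = sqrt(-34*52 + (10433 - (-68 + 10201 - 6767))) = sqrt(-1768 + (10433 - 1*3366)) = sqrt(-1768 + (10433 - 3366)) = sqrt(-1768 + 7067) = sqrt(5299)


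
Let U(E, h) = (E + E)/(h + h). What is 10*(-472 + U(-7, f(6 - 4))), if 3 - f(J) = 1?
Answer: -4755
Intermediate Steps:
f(J) = 2 (f(J) = 3 - 1*1 = 3 - 1 = 2)
U(E, h) = E/h (U(E, h) = (2*E)/((2*h)) = (2*E)*(1/(2*h)) = E/h)
10*(-472 + U(-7, f(6 - 4))) = 10*(-472 - 7/2) = 10*(-951/2) = -4755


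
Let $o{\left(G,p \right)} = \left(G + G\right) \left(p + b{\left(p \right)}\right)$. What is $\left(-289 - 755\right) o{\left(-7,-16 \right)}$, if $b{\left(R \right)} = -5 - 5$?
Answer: $-380016$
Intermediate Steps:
$b{\left(R \right)} = -10$ ($b{\left(R \right)} = -5 - 5 = -10$)
$o{\left(G,p \right)} = 2 G \left(-10 + p\right)$ ($o{\left(G,p \right)} = \left(G + G\right) \left(p - 10\right) = 2 G \left(-10 + p\right)$)
$\left(-289 - 755\right) o{\left(-7,-16 \right)} = \left(-289 - 755\right) 2 \left(-7\right) \left(-10 - 16\right) = - 1044 \cdot 2 \left(-7\right) \left(-26\right) = \left(-1044\right) 364 = -380016$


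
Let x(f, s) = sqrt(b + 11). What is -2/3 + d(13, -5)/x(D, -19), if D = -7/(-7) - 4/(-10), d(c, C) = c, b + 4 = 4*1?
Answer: -2/3 + 13*sqrt(11)/11 ≈ 3.2530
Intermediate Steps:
b = 0 (b = -4 + 4*1 = -4 + 4 = 0)
D = 7/5 (D = -7*(-1/7) - 4*(-1/10) = 1 + 2/5 = 7/5 ≈ 1.4000)
x(f, s) = sqrt(11) (x(f, s) = sqrt(0 + 11) = sqrt(11))
-2/3 + d(13, -5)/x(D, -19) = -2/3 + 13/(sqrt(11)) = -2*1/3 + 13*(sqrt(11)/11) = -2/3 + 13*sqrt(11)/11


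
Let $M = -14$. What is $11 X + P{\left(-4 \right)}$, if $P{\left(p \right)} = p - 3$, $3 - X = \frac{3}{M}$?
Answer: $\frac{397}{14} \approx 28.357$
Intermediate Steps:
$X = \frac{45}{14}$ ($X = 3 - \frac{3}{-14} = 3 - 3 \left(- \frac{1}{14}\right) = 3 - - \frac{3}{14} = 3 + \frac{3}{14} = \frac{45}{14} \approx 3.2143$)
$P{\left(p \right)} = -3 + p$
$11 X + P{\left(-4 \right)} = 11 \cdot \frac{45}{14} - 7 = \frac{495}{14} - 7 = \frac{397}{14}$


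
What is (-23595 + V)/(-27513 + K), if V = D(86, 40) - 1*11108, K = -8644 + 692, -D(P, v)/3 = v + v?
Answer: 34943/35465 ≈ 0.98528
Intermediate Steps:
D(P, v) = -6*v (D(P, v) = -3*(v + v) = -6*v)
K = -7952
V = -11348 (V = -6*40 - 1*11108 = -240 - 11108 = -11348)
(-23595 + V)/(-27513 + K) = (-23595 - 11348)/(-27513 - 7952) = -34943/(-35465) = -34943*(-1/35465) = 34943/35465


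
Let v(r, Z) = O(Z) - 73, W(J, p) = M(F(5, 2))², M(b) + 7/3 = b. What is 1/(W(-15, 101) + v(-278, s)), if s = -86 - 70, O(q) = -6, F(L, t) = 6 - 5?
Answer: -9/695 ≈ -0.012950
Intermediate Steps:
F(L, t) = 1
s = -156
M(b) = -7/3 + b
W(J, p) = 16/9 (W(J, p) = (-7/3 + 1)² = (-4/3)² = 16/9)
v(r, Z) = -79 (v(r, Z) = -6 - 73 = -79)
1/(W(-15, 101) + v(-278, s)) = 1/(16/9 - 79) = 1/(-695/9) = -9/695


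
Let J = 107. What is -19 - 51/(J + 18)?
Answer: -2426/125 ≈ -19.408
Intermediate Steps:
-19 - 51/(J + 18) = -19 - 51/(107 + 18) = -19 - 51/125 = -2426/125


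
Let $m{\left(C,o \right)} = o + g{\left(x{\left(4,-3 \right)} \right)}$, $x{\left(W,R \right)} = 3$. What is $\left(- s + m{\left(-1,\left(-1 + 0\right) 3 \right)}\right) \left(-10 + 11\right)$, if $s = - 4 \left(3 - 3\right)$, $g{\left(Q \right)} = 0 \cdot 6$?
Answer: $-3$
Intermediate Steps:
$g{\left(Q \right)} = 0$
$m{\left(C,o \right)} = o$ ($m{\left(C,o \right)} = o + 0 = o$)
$s = 0$ ($s = \left(-4\right) 0 = 0$)
$\left(- s + m{\left(-1,\left(-1 + 0\right) 3 \right)}\right) \left(-10 + 11\right) = \left(\left(-1\right) 0 + \left(-1 + 0\right) 3\right) \left(-10 + 11\right) = \left(0 - 3\right) 1 = \left(-3\right) 1 = -3$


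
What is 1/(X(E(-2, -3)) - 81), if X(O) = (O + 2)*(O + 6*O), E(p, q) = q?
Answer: -1/60 ≈ -0.016667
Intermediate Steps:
X(O) = 7*O*(2 + O) (X(O) = (2 + O)*(7*O) = 7*O*(2 + O))
1/(X(E(-2, -3)) - 81) = 1/(7*(-3)*(2 - 3) - 81) = 1/(7*(-3)*(-1) - 81) = 1/(21 - 81) = 1/(-60) = -1/60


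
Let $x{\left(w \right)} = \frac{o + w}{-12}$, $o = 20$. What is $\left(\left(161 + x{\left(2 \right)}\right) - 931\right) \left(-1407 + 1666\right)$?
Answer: $- \frac{1199429}{6} \approx -1.999 \cdot 10^{5}$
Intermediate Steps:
$x{\left(w \right)} = - \frac{5}{3} - \frac{w}{12}$ ($x{\left(w \right)} = \frac{20 + w}{-12} = \left(20 + w\right) \left(- \frac{1}{12}\right) = - \frac{5}{3} - \frac{w}{12}$)
$\left(\left(161 + x{\left(2 \right)}\right) - 931\right) \left(-1407 + 1666\right) = \left(\left(161 - \frac{11}{6}\right) - 931\right) \left(-1407 + 1666\right) = \left(\left(161 - \frac{11}{6}\right) - 931\right) 259 = \left(\frac{955}{6} - 931\right) 259 = \left(- \frac{4631}{6}\right) 259 = - \frac{1199429}{6}$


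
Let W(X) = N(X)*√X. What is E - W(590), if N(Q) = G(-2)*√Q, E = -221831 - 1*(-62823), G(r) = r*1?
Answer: -157828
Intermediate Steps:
G(r) = r
E = -159008 (E = -221831 + 62823 = -159008)
N(Q) = -2*√Q
W(X) = -2*X (W(X) = (-2*√X)*√X = -2*X)
E - W(590) = -159008 - (-2)*590 = -159008 - 1*(-1180) = -159008 + 1180 = -157828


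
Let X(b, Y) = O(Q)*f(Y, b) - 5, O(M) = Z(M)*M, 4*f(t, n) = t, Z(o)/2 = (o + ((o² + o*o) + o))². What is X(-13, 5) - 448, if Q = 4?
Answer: 15547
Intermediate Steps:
Z(o) = 2*(2*o + 2*o²)² (Z(o) = 2*(o + ((o² + o*o) + o))² = 2*(o + ((o² + o²) + o))² = 2*(o + (2*o² + o))² = 2*(o + (o + 2*o²))² = 2*(2*o + 2*o²)²)
f(t, n) = t/4
O(M) = 8*M³*(1 + M)² (O(M) = (8*M²*(1 + M)²)*M = 8*M³*(1 + M)²)
X(b, Y) = -5 + 3200*Y (X(b, Y) = (8*4³*(1 + 4)²)*(Y/4) - 5 = (8*64*5²)*(Y/4) - 5 = (8*64*25)*(Y/4) - 5 = 12800*(Y/4) - 5 = 3200*Y - 5 = -5 + 3200*Y)
X(-13, 5) - 448 = (-5 + 3200*5) - 448 = (-5 + 16000) - 448 = 15995 - 448 = 15547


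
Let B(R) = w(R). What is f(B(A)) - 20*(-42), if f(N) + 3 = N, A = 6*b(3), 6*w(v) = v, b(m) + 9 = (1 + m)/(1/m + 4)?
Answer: 10776/13 ≈ 828.92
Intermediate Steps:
b(m) = -9 + (1 + m)/(4 + 1/m) (b(m) = -9 + (1 + m)/(1/m + 4) = -9 + (1 + m)/(4 + 1/m))
w(v) = v/6
A = -630/13 (A = 6*((-9 + 3² - 35*3)/(1 + 4*3)) = 6*((-9 + 9 - 105)/(1 + 12)) = 6*(-105/13) = -630/13 ≈ -48.462)
B(R) = R/6
f(N) = -3 + N
f(B(A)) - 20*(-42) = (-3 + (⅙)*(-630/13)) - 20*(-42) = (-3 - 105/13) + 840 = -144/13 + 840 = 10776/13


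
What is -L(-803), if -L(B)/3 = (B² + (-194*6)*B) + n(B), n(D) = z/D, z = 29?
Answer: 3805017822/803 ≈ 4.7385e+6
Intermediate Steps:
n(D) = 29/D
L(B) = -87/B - 3*B² + 3492*B (L(B) = -3*((B² + (-194*6)*B) + 29/B) = -3*((B² - 1164*B) + 29/B) = -3*(B² - 1164*B + 29/B) = -87/B - 3*B² + 3492*B)
-L(-803) = -3*(-29 + (-803)²*(1164 - 1*(-803)))/(-803) = -3*(-1)*(-29 + 644809*(1164 + 803))/803 = -3*(-1)*(-29 + 644809*1967)/803 = -3*(-1)*(-29 + 1268339303)/803 = -3*(-1)*1268339274/803 = -1*(-3805017822/803) = 3805017822/803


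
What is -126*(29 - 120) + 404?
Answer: 11870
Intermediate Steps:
-126*(29 - 120) + 404 = -126*(-91) + 404 = 11466 + 404 = 11870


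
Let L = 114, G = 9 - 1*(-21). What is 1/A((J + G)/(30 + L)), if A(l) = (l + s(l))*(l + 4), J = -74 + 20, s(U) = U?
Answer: -18/23 ≈ -0.78261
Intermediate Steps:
G = 30 (G = 9 + 21 = 30)
J = -54
A(l) = 2*l*(4 + l) (A(l) = (l + l)*(l + 4) = (2*l)*(4 + l) = 2*l*(4 + l))
1/A((J + G)/(30 + L)) = 1/(2*((-54 + 30)/(30 + 114))*(4 + (-54 + 30)/(30 + 114))) = 1/(2*(-24/144)*(4 - 24/144)) = 1/(2*(-24*1/144)*(4 - 24*1/144)) = 1/(2*(-⅙)*(4 - ⅙)) = 1/(2*(-⅙)*(23/6)) = 1/(-23/18) = -18/23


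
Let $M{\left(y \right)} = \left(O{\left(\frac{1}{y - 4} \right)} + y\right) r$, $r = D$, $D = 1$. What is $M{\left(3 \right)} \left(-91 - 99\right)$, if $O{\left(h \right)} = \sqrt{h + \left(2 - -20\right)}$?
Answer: $-570 - 190 \sqrt{21} \approx -1440.7$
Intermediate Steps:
$r = 1$
$O{\left(h \right)} = \sqrt{22 + h}$ ($O{\left(h \right)} = \sqrt{h + \left(2 + 20\right)} = \sqrt{h + 22} = \sqrt{22 + h}$)
$M{\left(y \right)} = y + \sqrt{22 + \frac{1}{-4 + y}}$ ($M{\left(y \right)} = \left(\sqrt{22 + \frac{1}{y - 4}} + y\right) 1 = \left(\sqrt{22 + \frac{1}{-4 + y}} + y\right) 1 = \left(y + \sqrt{22 + \frac{1}{-4 + y}}\right) 1 = y + \sqrt{22 + \frac{1}{-4 + y}}$)
$M{\left(3 \right)} \left(-91 - 99\right) = \left(3 + \sqrt{\frac{-87 + 22 \cdot 3}{-4 + 3}}\right) \left(-91 - 99\right) = \left(3 + \sqrt{\frac{-87 + 66}{-1}}\right) \left(-190\right) = \left(3 + \sqrt{\left(-1\right) \left(-21\right)}\right) \left(-190\right) = \left(3 + \sqrt{21}\right) \left(-190\right) = -570 - 190 \sqrt{21}$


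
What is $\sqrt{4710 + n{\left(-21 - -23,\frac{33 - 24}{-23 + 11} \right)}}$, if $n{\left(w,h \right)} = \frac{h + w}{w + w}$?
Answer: $\frac{\sqrt{75365}}{4} \approx 68.632$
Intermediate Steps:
$n{\left(w,h \right)} = \frac{h + w}{2 w}$
$\sqrt{4710 + n{\left(-21 - -23,\frac{33 - 24}{-23 + 11} \right)}} = \sqrt{4710 + \frac{\frac{33 - 24}{-23 + 11} - -2}{2 \left(-21 - -23\right)}} = \sqrt{4710 + \frac{\frac{9}{-12} + \left(-21 + 23\right)}{2 \left(-21 + 23\right)}} = \sqrt{4710 + \frac{9 \left(- \frac{1}{12}\right) + 2}{2 \cdot 2}} = \sqrt{4710 + \frac{1}{2} \cdot \frac{1}{2} \left(- \frac{3}{4} + 2\right)} = \sqrt{4710 + \frac{1}{2} \cdot \frac{1}{2} \cdot \frac{5}{4}} = \sqrt{4710 + \frac{5}{16}} = \sqrt{\frac{75365}{16}} = \frac{\sqrt{75365}}{4}$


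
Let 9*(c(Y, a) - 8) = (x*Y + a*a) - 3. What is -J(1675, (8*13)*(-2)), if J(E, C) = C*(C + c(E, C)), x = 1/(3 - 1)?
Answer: 2932696/3 ≈ 9.7757e+5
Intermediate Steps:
x = ½ (x = 1/2 = ½ ≈ 0.50000)
c(Y, a) = 23/3 + a²/9 + Y/18 (c(Y, a) = 8 + ((Y/2 + a*a) - 3)/9 = 8 + ((Y/2 + a²) - 3)/9 = 8 + ((a² + Y/2) - 3)/9 = 8 + (-3 + a² + Y/2)/9 = 8 + (-⅓ + a²/9 + Y/18) = 23/3 + a²/9 + Y/18)
J(E, C) = C*(23/3 + C + C²/9 + E/18) (J(E, C) = C*(C + (23/3 + C²/9 + E/18)) = C*(23/3 + C + C²/9 + E/18))
-J(1675, (8*13)*(-2)) = -(8*13)*(-2)*(138 + 1675 + 2*((8*13)*(-2))² + 18*((8*13)*(-2)))/18 = -104*(-2)*(138 + 1675 + 2*(104*(-2))² + 18*(104*(-2)))/18 = -(-208)*(138 + 1675 + 2*(-208)² + 18*(-208))/18 = -(-208)*(138 + 1675 + 2*43264 - 3744)/18 = -(-208)*(138 + 1675 + 86528 - 3744)/18 = -(-208)*84597/18 = -1*(-2932696/3) = 2932696/3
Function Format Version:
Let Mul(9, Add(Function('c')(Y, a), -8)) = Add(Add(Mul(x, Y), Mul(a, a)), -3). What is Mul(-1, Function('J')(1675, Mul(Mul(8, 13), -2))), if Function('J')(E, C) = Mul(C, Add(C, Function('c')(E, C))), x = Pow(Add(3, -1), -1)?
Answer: Rational(2932696, 3) ≈ 9.7757e+5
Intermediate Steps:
x = Rational(1, 2) (x = Pow(2, -1) = Rational(1, 2) ≈ 0.50000)
Function('c')(Y, a) = Add(Rational(23, 3), Mul(Rational(1, 9), Pow(a, 2)), Mul(Rational(1, 18), Y)) (Function('c')(Y, a) = Add(8, Mul(Rational(1, 9), Add(Add(Mul(Rational(1, 2), Y), Mul(a, a)), -3))) = Add(8, Mul(Rational(1, 9), Add(Add(Mul(Rational(1, 2), Y), Pow(a, 2)), -3))) = Add(8, Mul(Rational(1, 9), Add(Add(Pow(a, 2), Mul(Rational(1, 2), Y)), -3))) = Add(8, Mul(Rational(1, 9), Add(-3, Pow(a, 2), Mul(Rational(1, 2), Y)))) = Add(8, Add(Rational(-1, 3), Mul(Rational(1, 9), Pow(a, 2)), Mul(Rational(1, 18), Y))) = Add(Rational(23, 3), Mul(Rational(1, 9), Pow(a, 2)), Mul(Rational(1, 18), Y)))
Function('J')(E, C) = Mul(C, Add(Rational(23, 3), C, Mul(Rational(1, 9), Pow(C, 2)), Mul(Rational(1, 18), E))) (Function('J')(E, C) = Mul(C, Add(C, Add(Rational(23, 3), Mul(Rational(1, 9), Pow(C, 2)), Mul(Rational(1, 18), E)))) = Mul(C, Add(Rational(23, 3), C, Mul(Rational(1, 9), Pow(C, 2)), Mul(Rational(1, 18), E))))
Mul(-1, Function('J')(1675, Mul(Mul(8, 13), -2))) = Mul(-1, Mul(Rational(1, 18), Mul(Mul(8, 13), -2), Add(138, 1675, Mul(2, Pow(Mul(Mul(8, 13), -2), 2)), Mul(18, Mul(Mul(8, 13), -2))))) = Mul(-1, Mul(Rational(1, 18), Mul(104, -2), Add(138, 1675, Mul(2, Pow(Mul(104, -2), 2)), Mul(18, Mul(104, -2))))) = Mul(-1, Mul(Rational(1, 18), -208, Add(138, 1675, Mul(2, Pow(-208, 2)), Mul(18, -208)))) = Mul(-1, Mul(Rational(1, 18), -208, Add(138, 1675, Mul(2, 43264), -3744))) = Mul(-1, Mul(Rational(1, 18), -208, Add(138, 1675, 86528, -3744))) = Mul(-1, Mul(Rational(1, 18), -208, 84597)) = Mul(-1, Rational(-2932696, 3)) = Rational(2932696, 3)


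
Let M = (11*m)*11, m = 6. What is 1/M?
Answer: 1/726 ≈ 0.0013774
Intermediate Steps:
M = 726 (M = (11*6)*11 = 66*11 = 726)
1/M = 1/726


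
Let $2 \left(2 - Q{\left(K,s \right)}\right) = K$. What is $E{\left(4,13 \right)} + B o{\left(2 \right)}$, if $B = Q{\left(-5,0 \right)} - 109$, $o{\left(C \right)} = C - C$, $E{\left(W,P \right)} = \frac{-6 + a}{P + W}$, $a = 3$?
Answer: $- \frac{3}{17} \approx -0.17647$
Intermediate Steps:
$Q{\left(K,s \right)} = 2 - \frac{K}{2}$
$E{\left(W,P \right)} = - \frac{3}{P + W}$ ($E{\left(W,P \right)} = \frac{-6 + 3}{P + W} = - \frac{3}{P + W}$)
$o{\left(C \right)} = 0$
$B = - \frac{209}{2}$ ($B = \left(2 - - \frac{5}{2}\right) - 109 = \left(2 + \frac{5}{2}\right) - 109 = \frac{9}{2} - 109 = - \frac{209}{2} \approx -104.5$)
$E{\left(4,13 \right)} + B o{\left(2 \right)} = - \frac{3}{13 + 4} - 0 = - \frac{3}{17} + 0 = - \frac{3}{17}$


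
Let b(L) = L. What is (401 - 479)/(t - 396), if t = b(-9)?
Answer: 26/135 ≈ 0.19259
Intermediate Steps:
t = -9
(401 - 479)/(t - 396) = (401 - 479)/(-9 - 396) = -78/(-405) = -78*(-1/405) = 26/135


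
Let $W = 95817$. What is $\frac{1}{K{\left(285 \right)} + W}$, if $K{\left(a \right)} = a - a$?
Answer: $\frac{1}{95817} \approx 1.0437 \cdot 10^{-5}$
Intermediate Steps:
$K{\left(a \right)} = 0$
$\frac{1}{K{\left(285 \right)} + W} = \frac{1}{0 + 95817} = \frac{1}{95817}$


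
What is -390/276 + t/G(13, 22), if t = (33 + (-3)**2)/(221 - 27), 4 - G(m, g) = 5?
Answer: -7271/4462 ≈ -1.6295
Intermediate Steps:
G(m, g) = -1 (G(m, g) = 4 - 1*5 = 4 - 5 = -1)
t = 21/97 (t = (33 + 9)/194 = 42*(1/194) = 21/97 ≈ 0.21649)
-390/276 + t/G(13, 22) = -390/276 + (21/97)/(-1) = -390*1/276 + (21/97)*(-1) = -65/46 - 21/97 = -7271/4462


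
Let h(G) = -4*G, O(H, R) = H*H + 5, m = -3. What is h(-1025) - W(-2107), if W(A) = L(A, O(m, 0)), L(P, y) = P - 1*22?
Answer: 6229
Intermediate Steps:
O(H, R) = 5 + H² (O(H, R) = H² + 5 = 5 + H²)
L(P, y) = -22 + P (L(P, y) = P - 22 = -22 + P)
W(A) = -22 + A
h(-1025) - W(-2107) = -4*(-1025) - (-22 - 2107) = 4100 - 1*(-2129) = 4100 + 2129 = 6229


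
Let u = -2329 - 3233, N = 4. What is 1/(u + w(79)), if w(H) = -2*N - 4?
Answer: -1/5574 ≈ -0.00017940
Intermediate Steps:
u = -5562
w(H) = -12 (w(H) = -2*4 - 4 = -8 - 4 = -12)
1/(u + w(79)) = 1/(-5562 - 12) = 1/(-5574) = -1/5574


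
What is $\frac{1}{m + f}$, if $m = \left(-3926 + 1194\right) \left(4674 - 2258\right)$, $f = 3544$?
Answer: $- \frac{1}{6596968} \approx -1.5158 \cdot 10^{-7}$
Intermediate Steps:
$m = -6600512$ ($m = \left(-2732\right) 2416 = -6600512$)
$\frac{1}{m + f} = \frac{1}{-6600512 + 3544} = \frac{1}{-6596968} = - \frac{1}{6596968}$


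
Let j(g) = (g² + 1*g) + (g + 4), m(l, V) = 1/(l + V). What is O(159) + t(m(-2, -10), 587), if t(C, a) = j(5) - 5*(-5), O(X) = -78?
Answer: -14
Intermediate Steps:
m(l, V) = 1/(V + l)
j(g) = 4 + g² + 2*g (j(g) = (g² + g) + (4 + g) = (g + g²) + (4 + g) = 4 + g² + 2*g)
t(C, a) = 64 (t(C, a) = (4 + 5² + 2*5) - 5*(-5) = (4 + 25 + 10) + 25 = 39 + 25 = 64)
O(159) + t(m(-2, -10), 587) = -78 + 64 = -14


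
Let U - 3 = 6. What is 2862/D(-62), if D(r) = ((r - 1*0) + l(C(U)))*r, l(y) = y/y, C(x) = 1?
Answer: 1431/1891 ≈ 0.75674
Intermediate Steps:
U = 9 (U = 3 + 6 = 9)
l(y) = 1
D(r) = r*(1 + r) (D(r) = ((r - 1*0) + 1)*r = ((r + 0) + 1)*r = (r + 1)*r = (1 + r)*r = r*(1 + r))
2862/D(-62) = 2862/((-62*(1 - 62))) = 2862/((-62*(-61))) = 2862/3782 = 2862*(1/3782) = 1431/1891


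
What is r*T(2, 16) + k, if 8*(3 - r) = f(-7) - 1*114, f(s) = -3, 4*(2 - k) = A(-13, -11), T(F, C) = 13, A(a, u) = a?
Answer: 1875/8 ≈ 234.38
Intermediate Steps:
k = 21/4 (k = 2 - ¼*(-13) = 2 + 13/4 = 21/4 ≈ 5.2500)
r = 141/8 (r = 3 - (-3 - 1*114)/8 = 3 - (-3 - 114)/8 = 3 - ⅛*(-117) = 3 + 117/8 = 141/8 ≈ 17.625)
r*T(2, 16) + k = (141/8)*13 + 21/4 = 1833/8 + 21/4 = 1875/8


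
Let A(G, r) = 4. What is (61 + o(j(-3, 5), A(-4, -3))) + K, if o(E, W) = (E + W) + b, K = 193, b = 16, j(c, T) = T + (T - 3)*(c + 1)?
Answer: 275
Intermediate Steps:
j(c, T) = T + (1 + c)*(-3 + T) (j(c, T) = T + (-3 + T)*(1 + c) = T + (1 + c)*(-3 + T))
o(E, W) = 16 + E + W (o(E, W) = (E + W) + 16 = 16 + E + W)
(61 + o(j(-3, 5), A(-4, -3))) + K = (61 + (16 + (-3 - 3*(-3) + 2*5 + 5*(-3)) + 4)) + 193 = (61 + (16 + (-3 + 9 + 10 - 15) + 4)) + 193 = (61 + (16 + 1 + 4)) + 193 = (61 + 21) + 193 = 82 + 193 = 275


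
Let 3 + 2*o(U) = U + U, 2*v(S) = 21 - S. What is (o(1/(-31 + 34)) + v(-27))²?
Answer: 18769/36 ≈ 521.36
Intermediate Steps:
v(S) = 21/2 - S/2 (v(S) = (21 - S)/2 = 21/2 - S/2)
o(U) = -3/2 + U (o(U) = -3/2 + (U + U)/2 = -3/2 + (2*U)/2 = -3/2 + U)
(o(1/(-31 + 34)) + v(-27))² = ((-3/2 + 1/(-31 + 34)) + (21/2 - ½*(-27)))² = ((-3/2 + 1/3) + (21/2 + 27/2))² = ((-3/2 + ⅓) + 24)² = (-7/6 + 24)² = (137/6)² = 18769/36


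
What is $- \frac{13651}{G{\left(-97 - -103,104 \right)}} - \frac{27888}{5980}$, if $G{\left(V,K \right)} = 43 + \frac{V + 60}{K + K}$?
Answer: $- \frac{25339604}{79235} \approx -319.8$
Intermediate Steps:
$G{\left(V,K \right)} = 43 + \frac{60 + V}{2 K}$
$- \frac{13651}{G{\left(-97 - -103,104 \right)}} - \frac{27888}{5980} = - \frac{13651}{\frac{1}{2} \cdot \frac{1}{104} \left(60 - -6 + 86 \cdot 104\right)} - \frac{27888}{5980} = - \frac{13651}{\frac{1}{2} \cdot \frac{1}{104} \left(60 + \left(-97 + 103\right) + 8944\right)} - \frac{6972}{1495} = - \frac{13651}{\frac{1}{2} \cdot \frac{1}{104} \left(60 + 6 + 8944\right)} - \frac{6972}{1495} = - \frac{13651}{\frac{1}{2} \cdot \frac{1}{104} \cdot 9010} - \frac{6972}{1495} = - \frac{13651}{\frac{4505}{104}} - \frac{6972}{1495} = \left(-13651\right) \frac{104}{4505} - \frac{6972}{1495} = - \frac{83512}{265} - \frac{6972}{1495} = - \frac{25339604}{79235}$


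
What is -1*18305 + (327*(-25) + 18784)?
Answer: -7696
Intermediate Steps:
-1*18305 + (327*(-25) + 18784) = -18305 + (-8175 + 18784) = -18305 + 10609 = -7696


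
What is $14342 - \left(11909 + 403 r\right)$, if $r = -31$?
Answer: $14926$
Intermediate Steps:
$14342 - \left(11909 + 403 r\right) = 14342 - -584 = 14342 + \left(\left(-3794 + 12493\right) - 8115\right) = 14342 + \left(8699 - 8115\right) = 14342 + 584 = 14926$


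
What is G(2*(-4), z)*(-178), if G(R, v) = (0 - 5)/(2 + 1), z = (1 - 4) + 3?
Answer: 890/3 ≈ 296.67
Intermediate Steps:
z = 0 (z = -3 + 3 = 0)
G(R, v) = -5/3
G(2*(-4), z)*(-178) = -5/3*(-178) = 890/3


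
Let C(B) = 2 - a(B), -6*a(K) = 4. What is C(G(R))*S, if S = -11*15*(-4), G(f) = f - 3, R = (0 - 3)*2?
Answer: 1760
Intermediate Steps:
a(K) = -2/3 (a(K) = -1/6*4 = -2/3)
R = -6 (R = -3*2 = -6)
G(f) = -3 + f
C(B) = 8/3 (C(B) = 2 - 1*(-2/3) = 2 + 2/3 = 8/3)
S = 660 (S = -165*(-4) = 660)
C(G(R))*S = (8/3)*660 = 1760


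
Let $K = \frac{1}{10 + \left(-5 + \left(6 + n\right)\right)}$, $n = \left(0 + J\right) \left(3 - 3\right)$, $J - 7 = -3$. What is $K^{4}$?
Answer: $\frac{1}{14641} \approx 6.8301 \cdot 10^{-5}$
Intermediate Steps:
$J = 4$ ($J = 7 - 3 = 4$)
$n = 0$ ($n = \left(0 + 4\right) \left(3 - 3\right) = 4 \cdot 0 = 0$)
$K = \frac{1}{11}$ ($K = \frac{1}{10 + \left(-5 + \left(6 + 0\right)\right)} = \frac{1}{10 + \left(-5 + 6\right)} = \frac{1}{10 + 1} = \frac{1}{11} \approx 0.090909$)
$K^{4} = \left(\frac{1}{11}\right)^{4} = \frac{1}{14641}$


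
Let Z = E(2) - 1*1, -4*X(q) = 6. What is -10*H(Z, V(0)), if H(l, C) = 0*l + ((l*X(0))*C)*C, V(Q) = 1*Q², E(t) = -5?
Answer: 0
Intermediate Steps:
V(Q) = Q²
X(q) = -3/2 (X(q) = -¼*6 = -3/2)
Z = -6 (Z = -5 - 1*1 = -5 - 1 = -6)
H(l, C) = -3*l*C²/2 (H(l, C) = 0*l + ((l*(-3/2))*C)*C = 0 + ((-3*l/2)*C)*C = 0 + (-3*C*l/2)*C = 0 - 3*l*C²/2 = -3*l*C²/2)
-10*H(Z, V(0)) = -(-15)*(-6)*(0²)² = -(-15)*(-6)*0² = -(-15)*(-6)*0 = -10*0 = 0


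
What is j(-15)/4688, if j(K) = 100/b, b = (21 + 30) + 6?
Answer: 25/66804 ≈ 0.00037423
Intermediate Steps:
b = 57 (b = 51 + 6 = 57)
j(K) = 100/57
j(-15)/4688 = (100/57)/4688 = (100/57)*(1/4688) = 25/66804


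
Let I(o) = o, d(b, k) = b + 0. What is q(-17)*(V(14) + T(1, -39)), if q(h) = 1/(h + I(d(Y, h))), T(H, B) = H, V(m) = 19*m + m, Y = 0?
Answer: -281/17 ≈ -16.529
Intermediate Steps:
d(b, k) = b
V(m) = 20*m
q(h) = 1/h (q(h) = 1/(h + 0) = 1/h)
q(-17)*(V(14) + T(1, -39)) = (20*14 + 1)/(-17) = -(280 + 1)/17 = -1/17*281 = -281/17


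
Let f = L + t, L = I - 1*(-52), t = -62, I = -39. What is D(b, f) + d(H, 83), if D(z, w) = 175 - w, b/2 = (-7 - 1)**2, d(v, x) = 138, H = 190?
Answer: 362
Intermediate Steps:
b = 128 (b = 2*(-7 - 1)**2 = 2*(-8)**2 = 2*64 = 128)
L = 13 (L = -39 - 1*(-52) = -39 + 52 = 13)
f = -49 (f = 13 - 62 = -49)
D(b, f) + d(H, 83) = (175 - 1*(-49)) + 138 = (175 + 49) + 138 = 224 + 138 = 362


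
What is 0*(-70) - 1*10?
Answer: -10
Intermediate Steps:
0*(-70) - 1*10 = 0 - 10 = -10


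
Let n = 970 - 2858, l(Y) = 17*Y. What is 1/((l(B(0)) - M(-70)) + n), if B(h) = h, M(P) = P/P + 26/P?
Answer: -35/66102 ≈ -0.00052948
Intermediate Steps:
M(P) = 1 + 26/P
n = -1888
1/((l(B(0)) - M(-70)) + n) = 1/((17*0 - (26 - 70)/(-70)) - 1888) = 1/((0 - (-1)*(-44)/70) - 1888) = 1/((0 - 1*22/35) - 1888) = 1/((0 - 22/35) - 1888) = 1/(-22/35 - 1888) = 1/(-66102/35) = -35/66102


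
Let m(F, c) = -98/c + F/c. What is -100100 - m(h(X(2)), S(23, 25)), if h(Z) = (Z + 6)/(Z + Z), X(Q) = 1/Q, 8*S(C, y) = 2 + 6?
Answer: -200017/2 ≈ -1.0001e+5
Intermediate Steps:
S(C, y) = 1 (S(C, y) = (2 + 6)/8 = (1/8)*8 = 1)
h(Z) = (6 + Z)/(2*Z) (h(Z) = (6 + Z)/((2*Z)) = (6 + Z)*(1/(2*Z)) = (6 + Z)/(2*Z))
-100100 - m(h(X(2)), S(23, 25)) = -100100 - (-98 + (6 + 1/2)/(2*(1/2)))/1 = -100100 - (-98 + (6 + 1/2)/(2*(1/2))) = -100100 - (-98 + (1/2)*2*(13/2)) = -100100 - (-98 + 13/2) = -100100 - (-183)/2 = -100100 - 1*(-183/2) = -100100 + 183/2 = -200017/2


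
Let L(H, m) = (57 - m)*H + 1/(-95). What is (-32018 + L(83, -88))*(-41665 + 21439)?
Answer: 38396755236/95 ≈ 4.0418e+8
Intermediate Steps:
L(H, m) = -1/95 + H*(57 - m) (L(H, m) = H*(57 - m) - 1/95 = -1/95 + H*(57 - m))
(-32018 + L(83, -88))*(-41665 + 21439) = (-32018 + (-1/95 + 57*83 - 1*83*(-88)))*(-41665 + 21439) = (-32018 + (-1/95 + 4731 + 7304))*(-20226) = (-32018 + 1143324/95)*(-20226) = -1898386/95*(-20226) = 38396755236/95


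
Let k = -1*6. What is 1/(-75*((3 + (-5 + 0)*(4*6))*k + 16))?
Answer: -1/53850 ≈ -1.8570e-5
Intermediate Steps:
k = -6
1/(-75*((3 + (-5 + 0)*(4*6))*k + 16)) = 1/(-75*((3 + (-5 + 0)*(4*6))*(-6) + 16)) = 1/(-75*((3 - 5*24)*(-6) + 16)) = 1/(-75*((3 - 120)*(-6) + 16)) = 1/(-75*(-117*(-6) + 16)) = 1/(-75*(702 + 16)) = 1/(-75*718) = 1/(-53850) = -1/53850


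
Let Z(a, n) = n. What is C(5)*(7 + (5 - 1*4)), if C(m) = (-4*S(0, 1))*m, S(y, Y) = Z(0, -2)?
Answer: 320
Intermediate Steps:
S(y, Y) = -2
C(m) = 8*m (C(m) = (-4*(-2))*m = 8*m)
C(5)*(7 + (5 - 1*4)) = (8*5)*(7 + (5 - 1*4)) = 40*(7 + (5 - 4)) = 40*(7 + 1) = 40*8 = 320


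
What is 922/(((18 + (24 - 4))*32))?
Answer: 461/608 ≈ 0.75822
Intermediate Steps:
922/(((18 + (24 - 4))*32)) = 922/(((18 + 20)*32)) = 922/((38*32)) = 922/1216 = 922*(1/1216) = 461/608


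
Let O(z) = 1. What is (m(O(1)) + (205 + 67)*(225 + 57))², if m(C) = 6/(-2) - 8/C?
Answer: 5881816249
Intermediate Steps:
m(C) = -3 - 8/C (m(C) = 6*(-½) - 8/C = -3 - 8/C)
(m(O(1)) + (205 + 67)*(225 + 57))² = ((-3 - 8/1) + (205 + 67)*(225 + 57))² = ((-3 - 8*1) + 272*282)² = ((-3 - 8) + 76704)² = (-11 + 76704)² = 76693² = 5881816249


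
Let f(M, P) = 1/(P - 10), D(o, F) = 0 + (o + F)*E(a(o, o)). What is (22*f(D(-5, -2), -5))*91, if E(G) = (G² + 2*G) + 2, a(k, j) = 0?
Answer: -2002/15 ≈ -133.47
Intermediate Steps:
E(G) = 2 + G² + 2*G
D(o, F) = 2*F + 2*o (D(o, F) = 0 + (o + F)*(2 + 0² + 2*0) = 0 + (F + o)*(2 + 0 + 0) = 0 + (F + o)*2 = 0 + (2*F + 2*o) = 2*F + 2*o)
f(M, P) = 1/(-10 + P)
(22*f(D(-5, -2), -5))*91 = (22/(-10 - 5))*91 = (22/(-15))*91 = (22*(-1/15))*91 = -22/15*91 = -2002/15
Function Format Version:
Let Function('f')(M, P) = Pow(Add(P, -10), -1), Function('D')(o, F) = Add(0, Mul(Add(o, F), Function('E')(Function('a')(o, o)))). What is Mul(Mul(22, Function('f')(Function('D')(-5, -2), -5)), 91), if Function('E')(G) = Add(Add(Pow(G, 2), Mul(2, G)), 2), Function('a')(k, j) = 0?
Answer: Rational(-2002, 15) ≈ -133.47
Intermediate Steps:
Function('E')(G) = Add(2, Pow(G, 2), Mul(2, G))
Function('D')(o, F) = Add(Mul(2, F), Mul(2, o)) (Function('D')(o, F) = Add(0, Mul(Add(o, F), Add(2, Pow(0, 2), Mul(2, 0)))) = Add(0, Mul(Add(F, o), Add(2, 0, 0))) = Add(0, Mul(Add(F, o), 2)) = Add(0, Add(Mul(2, F), Mul(2, o))) = Add(Mul(2, F), Mul(2, o)))
Function('f')(M, P) = Pow(Add(-10, P), -1)
Mul(Mul(22, Function('f')(Function('D')(-5, -2), -5)), 91) = Mul(Mul(22, Pow(Add(-10, -5), -1)), 91) = Mul(Mul(22, Pow(-15, -1)), 91) = Mul(Mul(22, Rational(-1, 15)), 91) = Mul(Rational(-22, 15), 91) = Rational(-2002, 15)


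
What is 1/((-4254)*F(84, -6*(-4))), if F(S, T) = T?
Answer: -1/102096 ≈ -9.7947e-6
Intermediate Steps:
1/((-4254)*F(84, -6*(-4))) = 1/((-4254)*((-6*(-4)))) = -1/4254/24 = -1/4254*1/24 = -1/102096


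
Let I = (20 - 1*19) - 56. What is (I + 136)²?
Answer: 6561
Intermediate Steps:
I = -55 (I = (20 - 19) - 56 = 1 - 56 = -55)
(I + 136)² = (-55 + 136)² = 81² = 6561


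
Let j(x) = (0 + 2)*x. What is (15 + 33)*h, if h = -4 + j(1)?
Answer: -96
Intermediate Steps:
j(x) = 2*x
h = -2 (h = -4 + 2*1 = -4 + 2 = -2)
(15 + 33)*h = (15 + 33)*(-2) = 48*(-2) = -96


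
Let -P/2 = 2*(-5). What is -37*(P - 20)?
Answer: 0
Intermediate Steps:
P = 20 (P = -4*(-5) = -2*(-10) = 20)
-37*(P - 20) = -37*(20 - 20) = -37*0 = 0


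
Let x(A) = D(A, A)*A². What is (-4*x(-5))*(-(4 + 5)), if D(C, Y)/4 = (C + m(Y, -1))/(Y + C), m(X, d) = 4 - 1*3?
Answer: 1440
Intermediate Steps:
m(X, d) = 1 (m(X, d) = 4 - 3 = 1)
D(C, Y) = 4*(1 + C)/(C + Y) (D(C, Y) = 4*((C + 1)/(Y + C)) = 4*((1 + C)/(C + Y)) = 4*(1 + C)/(C + Y))
x(A) = 2*A*(1 + A) (x(A) = (4*(1 + A)/(A + A))*A² = (4*(1 + A)/((2*A)))*A² = (4*(1/(2*A))*(1 + A))*A² = (2*(1 + A)/A)*A² = 2*A*(1 + A))
(-4*x(-5))*(-(4 + 5)) = (-8*(-5)*(1 - 5))*(-(4 + 5)) = (-8*(-5)*(-4))*(-1*9) = -4*40*(-9) = -160*(-9) = 1440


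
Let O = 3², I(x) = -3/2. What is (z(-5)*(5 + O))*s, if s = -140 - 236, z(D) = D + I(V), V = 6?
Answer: 34216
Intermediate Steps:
I(x) = -3/2 (I(x) = -3*½ = -3/2)
O = 9
z(D) = -3/2 + D (z(D) = D - 3/2 = -3/2 + D)
s = -376
(z(-5)*(5 + O))*s = ((-3/2 - 5)*(5 + 9))*(-376) = -13/2*14*(-376) = -91*(-376) = 34216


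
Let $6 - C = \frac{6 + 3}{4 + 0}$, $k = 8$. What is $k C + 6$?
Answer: $36$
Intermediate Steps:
$C = \frac{15}{4}$ ($C = 6 - \frac{6 + 3}{4 + 0} = 6 - \frac{9}{4} = \frac{15}{4} \approx 3.75$)
$k C + 6 = 8 \cdot \frac{15}{4} + 6 = 30 + 6 = 36$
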